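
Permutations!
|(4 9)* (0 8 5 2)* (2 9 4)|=5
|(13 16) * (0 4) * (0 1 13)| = |(0 4 1 13 16)| = 5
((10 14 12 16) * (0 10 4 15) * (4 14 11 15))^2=(0 11)(10 15)(12 14 16)=[11, 1, 2, 3, 4, 5, 6, 7, 8, 9, 15, 0, 14, 13, 16, 10, 12]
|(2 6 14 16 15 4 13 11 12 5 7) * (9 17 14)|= |(2 6 9 17 14 16 15 4 13 11 12 5 7)|= 13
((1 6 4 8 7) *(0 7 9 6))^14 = (0 1 7)(4 9)(6 8) = [1, 7, 2, 3, 9, 5, 8, 0, 6, 4]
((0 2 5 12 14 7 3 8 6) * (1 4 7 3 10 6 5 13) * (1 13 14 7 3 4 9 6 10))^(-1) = (0 6 9 1 7 12 5 8 3 4 14 2) = [6, 7, 0, 4, 14, 8, 9, 12, 3, 1, 10, 11, 5, 13, 2]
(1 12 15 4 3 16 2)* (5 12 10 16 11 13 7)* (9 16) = [0, 10, 1, 11, 3, 12, 6, 5, 8, 16, 9, 13, 15, 7, 14, 4, 2] = (1 10 9 16 2)(3 11 13 7 5 12 15 4)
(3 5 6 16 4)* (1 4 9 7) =(1 4 3 5 6 16 9 7) =[0, 4, 2, 5, 3, 6, 16, 1, 8, 7, 10, 11, 12, 13, 14, 15, 9]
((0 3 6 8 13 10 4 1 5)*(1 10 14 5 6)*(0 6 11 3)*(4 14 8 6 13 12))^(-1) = (1 3 11)(4 12 8 13 5 14 10) = [0, 3, 2, 11, 12, 14, 6, 7, 13, 9, 4, 1, 8, 5, 10]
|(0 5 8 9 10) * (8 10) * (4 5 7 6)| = 6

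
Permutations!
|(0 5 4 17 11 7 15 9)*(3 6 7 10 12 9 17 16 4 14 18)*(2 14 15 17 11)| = 14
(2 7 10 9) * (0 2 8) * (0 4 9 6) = (0 2 7 10 6)(4 9 8) = [2, 1, 7, 3, 9, 5, 0, 10, 4, 8, 6]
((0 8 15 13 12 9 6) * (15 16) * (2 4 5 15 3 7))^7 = [5, 1, 6, 12, 0, 8, 4, 9, 15, 2, 10, 11, 7, 3, 14, 16, 13] = (0 5 8 15 16 13 3 12 7 9 2 6 4)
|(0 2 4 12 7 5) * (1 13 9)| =6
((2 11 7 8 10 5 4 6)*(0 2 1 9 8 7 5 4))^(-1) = (0 5 11 2)(1 6 4 10 8 9) = [5, 6, 0, 3, 10, 11, 4, 7, 9, 1, 8, 2]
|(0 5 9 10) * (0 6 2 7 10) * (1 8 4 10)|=|(0 5 9)(1 8 4 10 6 2 7)|=21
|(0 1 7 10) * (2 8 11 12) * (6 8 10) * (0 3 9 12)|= 30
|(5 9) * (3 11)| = |(3 11)(5 9)| = 2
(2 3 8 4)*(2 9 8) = (2 3)(4 9 8) = [0, 1, 3, 2, 9, 5, 6, 7, 4, 8]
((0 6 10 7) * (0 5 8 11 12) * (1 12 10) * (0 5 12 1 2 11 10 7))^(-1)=(0 10 8 5 12 7 11 2 6)=[10, 1, 6, 3, 4, 12, 0, 11, 5, 9, 8, 2, 7]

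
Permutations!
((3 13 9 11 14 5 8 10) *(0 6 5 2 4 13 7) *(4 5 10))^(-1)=(0 7 3 10 6)(2 14 11 9 13 4 8 5)=[7, 1, 14, 10, 8, 2, 0, 3, 5, 13, 6, 9, 12, 4, 11]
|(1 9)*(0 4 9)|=4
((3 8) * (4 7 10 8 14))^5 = (3 8 10 7 4 14) = [0, 1, 2, 8, 14, 5, 6, 4, 10, 9, 7, 11, 12, 13, 3]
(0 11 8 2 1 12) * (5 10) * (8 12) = (0 11 12)(1 8 2)(5 10) = [11, 8, 1, 3, 4, 10, 6, 7, 2, 9, 5, 12, 0]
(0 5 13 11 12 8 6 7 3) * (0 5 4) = (0 4)(3 5 13 11 12 8 6 7) = [4, 1, 2, 5, 0, 13, 7, 3, 6, 9, 10, 12, 8, 11]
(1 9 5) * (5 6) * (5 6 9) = (9)(1 5) = [0, 5, 2, 3, 4, 1, 6, 7, 8, 9]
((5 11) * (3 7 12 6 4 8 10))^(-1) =(3 10 8 4 6 12 7)(5 11) =[0, 1, 2, 10, 6, 11, 12, 3, 4, 9, 8, 5, 7]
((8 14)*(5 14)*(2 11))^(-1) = (2 11)(5 8 14) = [0, 1, 11, 3, 4, 8, 6, 7, 14, 9, 10, 2, 12, 13, 5]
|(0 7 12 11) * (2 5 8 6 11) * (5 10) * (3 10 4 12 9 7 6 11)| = |(0 6 3 10 5 8 11)(2 4 12)(7 9)| = 42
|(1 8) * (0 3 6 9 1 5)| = 7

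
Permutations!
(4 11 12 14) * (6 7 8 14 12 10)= (4 11 10 6 7 8 14)= [0, 1, 2, 3, 11, 5, 7, 8, 14, 9, 6, 10, 12, 13, 4]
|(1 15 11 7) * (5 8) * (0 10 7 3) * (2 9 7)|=18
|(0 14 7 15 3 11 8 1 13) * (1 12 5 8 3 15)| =|(15)(0 14 7 1 13)(3 11)(5 8 12)| =30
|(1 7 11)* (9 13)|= |(1 7 11)(9 13)|= 6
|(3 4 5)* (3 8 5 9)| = |(3 4 9)(5 8)| = 6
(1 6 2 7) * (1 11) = (1 6 2 7 11) = [0, 6, 7, 3, 4, 5, 2, 11, 8, 9, 10, 1]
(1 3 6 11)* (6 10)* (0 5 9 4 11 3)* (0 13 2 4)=[5, 13, 4, 10, 11, 9, 3, 7, 8, 0, 6, 1, 12, 2]=(0 5 9)(1 13 2 4 11)(3 10 6)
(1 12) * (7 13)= (1 12)(7 13)= [0, 12, 2, 3, 4, 5, 6, 13, 8, 9, 10, 11, 1, 7]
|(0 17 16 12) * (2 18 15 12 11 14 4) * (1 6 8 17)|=13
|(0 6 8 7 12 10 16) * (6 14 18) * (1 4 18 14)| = |(0 1 4 18 6 8 7 12 10 16)| = 10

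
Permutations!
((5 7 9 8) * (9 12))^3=(5 9 7 8 12)=[0, 1, 2, 3, 4, 9, 6, 8, 12, 7, 10, 11, 5]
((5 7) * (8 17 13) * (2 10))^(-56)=(8 17 13)=[0, 1, 2, 3, 4, 5, 6, 7, 17, 9, 10, 11, 12, 8, 14, 15, 16, 13]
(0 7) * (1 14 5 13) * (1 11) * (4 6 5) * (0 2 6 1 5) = (0 7 2 6)(1 14 4)(5 13 11) = [7, 14, 6, 3, 1, 13, 0, 2, 8, 9, 10, 5, 12, 11, 4]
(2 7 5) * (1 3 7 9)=(1 3 7 5 2 9)=[0, 3, 9, 7, 4, 2, 6, 5, 8, 1]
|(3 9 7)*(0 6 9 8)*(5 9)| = 7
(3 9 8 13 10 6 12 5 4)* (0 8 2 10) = (0 8 13)(2 10 6 12 5 4 3 9) = [8, 1, 10, 9, 3, 4, 12, 7, 13, 2, 6, 11, 5, 0]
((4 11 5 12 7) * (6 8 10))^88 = (4 12 11 7 5)(6 8 10) = [0, 1, 2, 3, 12, 4, 8, 5, 10, 9, 6, 7, 11]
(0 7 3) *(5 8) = (0 7 3)(5 8) = [7, 1, 2, 0, 4, 8, 6, 3, 5]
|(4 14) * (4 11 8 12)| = |(4 14 11 8 12)| = 5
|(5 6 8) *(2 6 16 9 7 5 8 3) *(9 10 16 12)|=12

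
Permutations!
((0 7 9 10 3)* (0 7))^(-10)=(3 9)(7 10)=[0, 1, 2, 9, 4, 5, 6, 10, 8, 3, 7]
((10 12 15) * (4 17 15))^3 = [0, 1, 2, 3, 10, 5, 6, 7, 8, 9, 17, 11, 15, 13, 14, 4, 16, 12] = (4 10 17 12 15)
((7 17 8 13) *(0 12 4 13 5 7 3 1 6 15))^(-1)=(0 15 6 1 3 13 4 12)(5 8 17 7)=[15, 3, 2, 13, 12, 8, 1, 5, 17, 9, 10, 11, 0, 4, 14, 6, 16, 7]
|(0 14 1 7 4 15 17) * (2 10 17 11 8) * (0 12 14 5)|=22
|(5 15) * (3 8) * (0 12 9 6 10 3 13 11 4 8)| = |(0 12 9 6 10 3)(4 8 13 11)(5 15)| = 12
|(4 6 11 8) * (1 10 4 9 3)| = 8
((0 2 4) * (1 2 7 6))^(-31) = (0 4 2 1 6 7) = [4, 6, 1, 3, 2, 5, 7, 0]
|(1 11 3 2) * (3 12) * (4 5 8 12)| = |(1 11 4 5 8 12 3 2)| = 8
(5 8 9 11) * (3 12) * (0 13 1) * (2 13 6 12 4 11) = (0 6 12 3 4 11 5 8 9 2 13 1) = [6, 0, 13, 4, 11, 8, 12, 7, 9, 2, 10, 5, 3, 1]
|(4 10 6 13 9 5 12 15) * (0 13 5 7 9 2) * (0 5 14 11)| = |(0 13 2 5 12 15 4 10 6 14 11)(7 9)| = 22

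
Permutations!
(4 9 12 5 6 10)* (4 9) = (5 6 10 9 12) = [0, 1, 2, 3, 4, 6, 10, 7, 8, 12, 9, 11, 5]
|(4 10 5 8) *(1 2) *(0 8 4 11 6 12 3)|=|(0 8 11 6 12 3)(1 2)(4 10 5)|=6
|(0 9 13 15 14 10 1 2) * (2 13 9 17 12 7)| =|(0 17 12 7 2)(1 13 15 14 10)| =5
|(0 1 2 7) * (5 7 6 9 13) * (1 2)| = |(0 2 6 9 13 5 7)| = 7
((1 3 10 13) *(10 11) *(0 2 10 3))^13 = [13, 10, 1, 11, 4, 5, 6, 7, 8, 9, 0, 3, 12, 2] = (0 13 2 1 10)(3 11)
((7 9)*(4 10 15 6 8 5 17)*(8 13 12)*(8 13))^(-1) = [0, 1, 2, 3, 17, 8, 15, 9, 6, 7, 4, 11, 13, 12, 14, 10, 16, 5] = (4 17 5 8 6 15 10)(7 9)(12 13)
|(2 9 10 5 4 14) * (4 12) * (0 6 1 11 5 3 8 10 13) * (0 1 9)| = 33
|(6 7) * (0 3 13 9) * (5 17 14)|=12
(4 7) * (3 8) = (3 8)(4 7) = [0, 1, 2, 8, 7, 5, 6, 4, 3]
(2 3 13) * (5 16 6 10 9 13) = (2 3 5 16 6 10 9 13) = [0, 1, 3, 5, 4, 16, 10, 7, 8, 13, 9, 11, 12, 2, 14, 15, 6]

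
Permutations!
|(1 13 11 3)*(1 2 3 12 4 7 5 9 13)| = |(2 3)(4 7 5 9 13 11 12)| = 14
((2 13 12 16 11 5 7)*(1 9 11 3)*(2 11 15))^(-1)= (1 3 16 12 13 2 15 9)(5 11 7)= [0, 3, 15, 16, 4, 11, 6, 5, 8, 1, 10, 7, 13, 2, 14, 9, 12]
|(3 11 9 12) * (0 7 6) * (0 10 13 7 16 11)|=|(0 16 11 9 12 3)(6 10 13 7)|=12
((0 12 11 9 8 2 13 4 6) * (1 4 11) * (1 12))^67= [6, 0, 11, 3, 1, 5, 4, 7, 13, 2, 10, 8, 12, 9]= (0 6 4 1)(2 11 8 13 9)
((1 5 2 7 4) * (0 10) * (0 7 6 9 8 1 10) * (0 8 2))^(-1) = [5, 8, 9, 3, 7, 1, 2, 10, 0, 6, 4] = (0 5 1 8)(2 9 6)(4 7 10)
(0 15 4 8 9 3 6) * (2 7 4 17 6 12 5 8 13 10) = (0 15 17 6)(2 7 4 13 10)(3 12 5 8 9) = [15, 1, 7, 12, 13, 8, 0, 4, 9, 3, 2, 11, 5, 10, 14, 17, 16, 6]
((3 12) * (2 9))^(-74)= (12)= [0, 1, 2, 3, 4, 5, 6, 7, 8, 9, 10, 11, 12]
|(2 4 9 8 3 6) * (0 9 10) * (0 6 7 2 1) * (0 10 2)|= |(0 9 8 3 7)(1 10 6)(2 4)|= 30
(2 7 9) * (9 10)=(2 7 10 9)=[0, 1, 7, 3, 4, 5, 6, 10, 8, 2, 9]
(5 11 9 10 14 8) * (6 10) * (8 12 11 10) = (5 10 14 12 11 9 6 8) = [0, 1, 2, 3, 4, 10, 8, 7, 5, 6, 14, 9, 11, 13, 12]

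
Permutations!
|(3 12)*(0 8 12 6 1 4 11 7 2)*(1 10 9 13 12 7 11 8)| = 6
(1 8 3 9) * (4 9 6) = (1 8 3 6 4 9) = [0, 8, 2, 6, 9, 5, 4, 7, 3, 1]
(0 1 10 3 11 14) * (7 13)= (0 1 10 3 11 14)(7 13)= [1, 10, 2, 11, 4, 5, 6, 13, 8, 9, 3, 14, 12, 7, 0]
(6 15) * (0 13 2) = (0 13 2)(6 15) = [13, 1, 0, 3, 4, 5, 15, 7, 8, 9, 10, 11, 12, 2, 14, 6]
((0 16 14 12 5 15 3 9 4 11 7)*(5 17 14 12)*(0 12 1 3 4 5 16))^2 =(1 9 15 11 12 14)(3 5 4 7 17 16) =[0, 9, 2, 5, 7, 4, 6, 17, 8, 15, 10, 12, 14, 13, 1, 11, 3, 16]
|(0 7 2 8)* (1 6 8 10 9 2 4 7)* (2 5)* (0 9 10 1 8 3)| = 8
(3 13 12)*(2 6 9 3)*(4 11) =(2 6 9 3 13 12)(4 11) =[0, 1, 6, 13, 11, 5, 9, 7, 8, 3, 10, 4, 2, 12]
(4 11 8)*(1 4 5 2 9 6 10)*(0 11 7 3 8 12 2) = [11, 4, 9, 8, 7, 0, 10, 3, 5, 6, 1, 12, 2] = (0 11 12 2 9 6 10 1 4 7 3 8 5)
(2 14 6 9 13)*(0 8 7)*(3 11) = (0 8 7)(2 14 6 9 13)(3 11) = [8, 1, 14, 11, 4, 5, 9, 0, 7, 13, 10, 3, 12, 2, 6]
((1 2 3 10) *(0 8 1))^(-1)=(0 10 3 2 1 8)=[10, 8, 1, 2, 4, 5, 6, 7, 0, 9, 3]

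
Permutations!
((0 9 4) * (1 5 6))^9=(9)=[0, 1, 2, 3, 4, 5, 6, 7, 8, 9]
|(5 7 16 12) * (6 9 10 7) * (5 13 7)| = |(5 6 9 10)(7 16 12 13)| = 4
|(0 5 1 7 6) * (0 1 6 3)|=6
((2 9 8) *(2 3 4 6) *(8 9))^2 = (9)(2 3 6 8 4) = [0, 1, 3, 6, 2, 5, 8, 7, 4, 9]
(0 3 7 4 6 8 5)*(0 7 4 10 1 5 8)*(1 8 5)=[3, 1, 2, 4, 6, 7, 0, 10, 5, 9, 8]=(0 3 4 6)(5 7 10 8)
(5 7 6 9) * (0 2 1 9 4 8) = [2, 9, 1, 3, 8, 7, 4, 6, 0, 5] = (0 2 1 9 5 7 6 4 8)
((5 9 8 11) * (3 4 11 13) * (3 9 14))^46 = (3 4 11 5 14)(8 13 9) = [0, 1, 2, 4, 11, 14, 6, 7, 13, 8, 10, 5, 12, 9, 3]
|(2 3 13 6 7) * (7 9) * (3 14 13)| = 6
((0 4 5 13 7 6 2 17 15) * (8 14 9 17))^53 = (0 6 17 13 14 4 2 15 7 9 5 8) = [6, 1, 15, 3, 2, 8, 17, 9, 0, 5, 10, 11, 12, 14, 4, 7, 16, 13]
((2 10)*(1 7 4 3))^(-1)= (1 3 4 7)(2 10)= [0, 3, 10, 4, 7, 5, 6, 1, 8, 9, 2]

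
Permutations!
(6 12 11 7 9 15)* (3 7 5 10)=(3 7 9 15 6 12 11 5 10)=[0, 1, 2, 7, 4, 10, 12, 9, 8, 15, 3, 5, 11, 13, 14, 6]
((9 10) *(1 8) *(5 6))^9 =(1 8)(5 6)(9 10) =[0, 8, 2, 3, 4, 6, 5, 7, 1, 10, 9]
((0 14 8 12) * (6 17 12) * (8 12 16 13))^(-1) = [12, 1, 2, 3, 4, 5, 8, 7, 13, 9, 10, 11, 14, 16, 0, 15, 17, 6] = (0 12 14)(6 8 13 16 17)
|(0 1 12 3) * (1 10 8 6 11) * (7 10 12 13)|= |(0 12 3)(1 13 7 10 8 6 11)|= 21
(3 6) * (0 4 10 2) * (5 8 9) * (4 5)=(0 5 8 9 4 10 2)(3 6)=[5, 1, 0, 6, 10, 8, 3, 7, 9, 4, 2]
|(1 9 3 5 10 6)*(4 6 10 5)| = |(10)(1 9 3 4 6)| = 5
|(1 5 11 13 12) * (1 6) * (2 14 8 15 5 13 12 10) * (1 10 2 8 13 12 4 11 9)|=24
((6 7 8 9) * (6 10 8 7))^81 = (10) = [0, 1, 2, 3, 4, 5, 6, 7, 8, 9, 10]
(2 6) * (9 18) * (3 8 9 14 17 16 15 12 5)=(2 6)(3 8 9 18 14 17 16 15 12 5)=[0, 1, 6, 8, 4, 3, 2, 7, 9, 18, 10, 11, 5, 13, 17, 12, 15, 16, 14]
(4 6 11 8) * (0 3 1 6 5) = (0 3 1 6 11 8 4 5) = [3, 6, 2, 1, 5, 0, 11, 7, 4, 9, 10, 8]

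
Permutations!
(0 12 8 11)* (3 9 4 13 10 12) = [3, 1, 2, 9, 13, 5, 6, 7, 11, 4, 12, 0, 8, 10] = (0 3 9 4 13 10 12 8 11)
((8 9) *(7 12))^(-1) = (7 12)(8 9) = [0, 1, 2, 3, 4, 5, 6, 12, 9, 8, 10, 11, 7]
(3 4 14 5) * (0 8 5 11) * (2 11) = [8, 1, 11, 4, 14, 3, 6, 7, 5, 9, 10, 0, 12, 13, 2] = (0 8 5 3 4 14 2 11)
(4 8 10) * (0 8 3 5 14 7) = (0 8 10 4 3 5 14 7) = [8, 1, 2, 5, 3, 14, 6, 0, 10, 9, 4, 11, 12, 13, 7]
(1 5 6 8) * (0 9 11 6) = (0 9 11 6 8 1 5) = [9, 5, 2, 3, 4, 0, 8, 7, 1, 11, 10, 6]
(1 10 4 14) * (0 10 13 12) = (0 10 4 14 1 13 12) = [10, 13, 2, 3, 14, 5, 6, 7, 8, 9, 4, 11, 0, 12, 1]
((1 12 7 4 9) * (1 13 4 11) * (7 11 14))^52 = [0, 12, 2, 3, 9, 5, 6, 7, 8, 13, 10, 1, 11, 4, 14] = (14)(1 12 11)(4 9 13)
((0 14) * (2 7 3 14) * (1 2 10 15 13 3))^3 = (0 13)(3 10)(14 15) = [13, 1, 2, 10, 4, 5, 6, 7, 8, 9, 3, 11, 12, 0, 15, 14]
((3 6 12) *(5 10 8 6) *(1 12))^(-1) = [0, 6, 2, 12, 4, 3, 8, 7, 10, 9, 5, 11, 1] = (1 6 8 10 5 3 12)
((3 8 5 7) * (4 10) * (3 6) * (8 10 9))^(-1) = (3 6 7 5 8 9 4 10) = [0, 1, 2, 6, 10, 8, 7, 5, 9, 4, 3]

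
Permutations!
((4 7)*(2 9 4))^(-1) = (2 7 4 9) = [0, 1, 7, 3, 9, 5, 6, 4, 8, 2]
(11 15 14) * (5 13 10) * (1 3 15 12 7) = (1 3 15 14 11 12 7)(5 13 10) = [0, 3, 2, 15, 4, 13, 6, 1, 8, 9, 5, 12, 7, 10, 11, 14]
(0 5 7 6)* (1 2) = (0 5 7 6)(1 2) = [5, 2, 1, 3, 4, 7, 0, 6]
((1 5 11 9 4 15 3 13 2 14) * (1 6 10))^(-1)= (1 10 6 14 2 13 3 15 4 9 11 5)= [0, 10, 13, 15, 9, 1, 14, 7, 8, 11, 6, 5, 12, 3, 2, 4]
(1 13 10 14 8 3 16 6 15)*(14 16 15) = [0, 13, 2, 15, 4, 5, 14, 7, 3, 9, 16, 11, 12, 10, 8, 1, 6] = (1 13 10 16 6 14 8 3 15)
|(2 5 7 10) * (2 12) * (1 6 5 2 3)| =7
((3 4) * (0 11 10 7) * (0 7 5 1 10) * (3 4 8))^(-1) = (0 11)(1 5 10)(3 8) = [11, 5, 2, 8, 4, 10, 6, 7, 3, 9, 1, 0]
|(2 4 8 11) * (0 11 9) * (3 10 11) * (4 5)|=|(0 3 10 11 2 5 4 8 9)|=9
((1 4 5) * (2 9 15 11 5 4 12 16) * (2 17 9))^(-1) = (1 5 11 15 9 17 16 12) = [0, 5, 2, 3, 4, 11, 6, 7, 8, 17, 10, 15, 1, 13, 14, 9, 12, 16]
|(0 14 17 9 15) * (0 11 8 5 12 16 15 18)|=|(0 14 17 9 18)(5 12 16 15 11 8)|=30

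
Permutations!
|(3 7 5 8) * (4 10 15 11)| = |(3 7 5 8)(4 10 15 11)| = 4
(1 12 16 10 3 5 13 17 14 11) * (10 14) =(1 12 16 14 11)(3 5 13 17 10) =[0, 12, 2, 5, 4, 13, 6, 7, 8, 9, 3, 1, 16, 17, 11, 15, 14, 10]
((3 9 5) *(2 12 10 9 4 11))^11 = (2 9 4 12 5 11 10 3) = [0, 1, 9, 2, 12, 11, 6, 7, 8, 4, 3, 10, 5]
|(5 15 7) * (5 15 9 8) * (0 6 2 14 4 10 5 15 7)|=10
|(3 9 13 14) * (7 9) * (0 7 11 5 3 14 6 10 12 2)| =24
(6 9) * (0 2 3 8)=(0 2 3 8)(6 9)=[2, 1, 3, 8, 4, 5, 9, 7, 0, 6]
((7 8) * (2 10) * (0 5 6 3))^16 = (10) = [0, 1, 2, 3, 4, 5, 6, 7, 8, 9, 10]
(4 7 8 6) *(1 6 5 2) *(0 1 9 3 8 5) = (0 1 6 4 7 5 2 9 3 8) = [1, 6, 9, 8, 7, 2, 4, 5, 0, 3]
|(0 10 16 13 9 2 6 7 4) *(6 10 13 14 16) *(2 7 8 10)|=|(0 13 9 7 4)(6 8 10)(14 16)|=30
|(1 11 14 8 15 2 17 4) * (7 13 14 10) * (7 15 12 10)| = 12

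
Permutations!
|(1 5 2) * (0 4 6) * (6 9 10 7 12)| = |(0 4 9 10 7 12 6)(1 5 2)| = 21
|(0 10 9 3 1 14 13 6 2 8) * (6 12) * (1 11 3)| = |(0 10 9 1 14 13 12 6 2 8)(3 11)| = 10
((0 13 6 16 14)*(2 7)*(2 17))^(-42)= (17)(0 16 13 14 6)= [16, 1, 2, 3, 4, 5, 0, 7, 8, 9, 10, 11, 12, 14, 6, 15, 13, 17]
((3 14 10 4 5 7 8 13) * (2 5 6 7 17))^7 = [0, 1, 5, 13, 10, 17, 4, 6, 7, 9, 14, 11, 12, 8, 3, 15, 16, 2] = (2 5 17)(3 13 8 7 6 4 10 14)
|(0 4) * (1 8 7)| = |(0 4)(1 8 7)| = 6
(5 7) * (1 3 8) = (1 3 8)(5 7) = [0, 3, 2, 8, 4, 7, 6, 5, 1]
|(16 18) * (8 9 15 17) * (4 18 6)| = |(4 18 16 6)(8 9 15 17)| = 4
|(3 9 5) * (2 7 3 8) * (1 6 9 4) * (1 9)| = |(1 6)(2 7 3 4 9 5 8)| = 14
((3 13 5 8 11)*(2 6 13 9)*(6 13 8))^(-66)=[0, 1, 3, 8, 4, 2, 13, 7, 5, 11, 10, 6, 12, 9]=(2 3 8 5)(6 13 9 11)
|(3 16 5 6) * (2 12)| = |(2 12)(3 16 5 6)| = 4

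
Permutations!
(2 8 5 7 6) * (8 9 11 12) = [0, 1, 9, 3, 4, 7, 2, 6, 5, 11, 10, 12, 8] = (2 9 11 12 8 5 7 6)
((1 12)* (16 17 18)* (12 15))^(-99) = [0, 1, 2, 3, 4, 5, 6, 7, 8, 9, 10, 11, 12, 13, 14, 15, 16, 17, 18] = (18)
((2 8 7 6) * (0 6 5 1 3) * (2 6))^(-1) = (0 3 1 5 7 8 2) = [3, 5, 0, 1, 4, 7, 6, 8, 2]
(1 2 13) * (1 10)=(1 2 13 10)=[0, 2, 13, 3, 4, 5, 6, 7, 8, 9, 1, 11, 12, 10]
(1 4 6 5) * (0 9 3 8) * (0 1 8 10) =[9, 4, 2, 10, 6, 8, 5, 7, 1, 3, 0] =(0 9 3 10)(1 4 6 5 8)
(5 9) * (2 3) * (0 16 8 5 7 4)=(0 16 8 5 9 7 4)(2 3)=[16, 1, 3, 2, 0, 9, 6, 4, 5, 7, 10, 11, 12, 13, 14, 15, 8]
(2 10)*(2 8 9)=(2 10 8 9)=[0, 1, 10, 3, 4, 5, 6, 7, 9, 2, 8]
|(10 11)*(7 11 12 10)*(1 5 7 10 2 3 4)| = 9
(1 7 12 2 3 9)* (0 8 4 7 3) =[8, 3, 0, 9, 7, 5, 6, 12, 4, 1, 10, 11, 2] =(0 8 4 7 12 2)(1 3 9)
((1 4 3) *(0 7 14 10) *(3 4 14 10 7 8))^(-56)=(14)=[0, 1, 2, 3, 4, 5, 6, 7, 8, 9, 10, 11, 12, 13, 14]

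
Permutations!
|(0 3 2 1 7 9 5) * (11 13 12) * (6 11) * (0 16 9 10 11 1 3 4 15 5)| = 42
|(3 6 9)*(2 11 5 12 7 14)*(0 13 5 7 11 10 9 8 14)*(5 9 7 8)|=13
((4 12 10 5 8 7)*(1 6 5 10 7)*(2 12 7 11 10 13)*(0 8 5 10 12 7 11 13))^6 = (13)(0 8 1 6 10) = [8, 6, 2, 3, 4, 5, 10, 7, 1, 9, 0, 11, 12, 13]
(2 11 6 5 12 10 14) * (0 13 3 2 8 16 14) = [13, 1, 11, 2, 4, 12, 5, 7, 16, 9, 0, 6, 10, 3, 8, 15, 14] = (0 13 3 2 11 6 5 12 10)(8 16 14)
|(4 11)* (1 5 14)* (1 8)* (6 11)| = |(1 5 14 8)(4 6 11)| = 12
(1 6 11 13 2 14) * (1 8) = (1 6 11 13 2 14 8) = [0, 6, 14, 3, 4, 5, 11, 7, 1, 9, 10, 13, 12, 2, 8]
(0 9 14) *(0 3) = (0 9 14 3) = [9, 1, 2, 0, 4, 5, 6, 7, 8, 14, 10, 11, 12, 13, 3]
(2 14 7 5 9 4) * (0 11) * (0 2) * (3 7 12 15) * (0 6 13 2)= (0 11)(2 14 12 15 3 7 5 9 4 6 13)= [11, 1, 14, 7, 6, 9, 13, 5, 8, 4, 10, 0, 15, 2, 12, 3]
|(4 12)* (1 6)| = |(1 6)(4 12)| = 2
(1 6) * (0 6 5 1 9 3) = (0 6 9 3)(1 5) = [6, 5, 2, 0, 4, 1, 9, 7, 8, 3]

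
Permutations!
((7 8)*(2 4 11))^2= [0, 1, 11, 3, 2, 5, 6, 7, 8, 9, 10, 4]= (2 11 4)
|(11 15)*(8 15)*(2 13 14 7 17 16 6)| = |(2 13 14 7 17 16 6)(8 15 11)| = 21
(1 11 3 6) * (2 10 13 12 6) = (1 11 3 2 10 13 12 6) = [0, 11, 10, 2, 4, 5, 1, 7, 8, 9, 13, 3, 6, 12]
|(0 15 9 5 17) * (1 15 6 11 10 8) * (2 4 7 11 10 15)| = |(0 6 10 8 1 2 4 7 11 15 9 5 17)| = 13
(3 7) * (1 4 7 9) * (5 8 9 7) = (1 4 5 8 9)(3 7) = [0, 4, 2, 7, 5, 8, 6, 3, 9, 1]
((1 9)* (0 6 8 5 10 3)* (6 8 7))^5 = (10)(1 9)(6 7) = [0, 9, 2, 3, 4, 5, 7, 6, 8, 1, 10]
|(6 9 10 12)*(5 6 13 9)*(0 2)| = |(0 2)(5 6)(9 10 12 13)| = 4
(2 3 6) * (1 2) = (1 2 3 6) = [0, 2, 3, 6, 4, 5, 1]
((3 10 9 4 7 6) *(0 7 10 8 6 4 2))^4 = (0 9 4)(2 10 7)(3 8 6) = [9, 1, 10, 8, 0, 5, 3, 2, 6, 4, 7]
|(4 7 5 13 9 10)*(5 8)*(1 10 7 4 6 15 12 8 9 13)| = |(1 10 6 15 12 8 5)(7 9)| = 14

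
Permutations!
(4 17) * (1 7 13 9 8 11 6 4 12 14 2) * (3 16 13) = (1 7 3 16 13 9 8 11 6 4 17 12 14 2) = [0, 7, 1, 16, 17, 5, 4, 3, 11, 8, 10, 6, 14, 9, 2, 15, 13, 12]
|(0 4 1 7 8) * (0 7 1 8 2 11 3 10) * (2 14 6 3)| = |(0 4 8 7 14 6 3 10)(2 11)| = 8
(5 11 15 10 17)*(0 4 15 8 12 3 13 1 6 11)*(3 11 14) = (0 4 15 10 17 5)(1 6 14 3 13)(8 12 11) = [4, 6, 2, 13, 15, 0, 14, 7, 12, 9, 17, 8, 11, 1, 3, 10, 16, 5]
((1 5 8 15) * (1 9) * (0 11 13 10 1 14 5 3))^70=(15)(0 1 13)(3 10 11)=[1, 13, 2, 10, 4, 5, 6, 7, 8, 9, 11, 3, 12, 0, 14, 15]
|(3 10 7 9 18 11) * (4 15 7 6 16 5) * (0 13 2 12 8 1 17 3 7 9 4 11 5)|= 77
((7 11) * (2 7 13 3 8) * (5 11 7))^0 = (13) = [0, 1, 2, 3, 4, 5, 6, 7, 8, 9, 10, 11, 12, 13]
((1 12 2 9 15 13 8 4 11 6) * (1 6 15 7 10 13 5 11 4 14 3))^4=(1 7 14 2 13)(3 9 8 12 10)(5 11 15)=[0, 7, 13, 9, 4, 11, 6, 14, 12, 8, 3, 15, 10, 1, 2, 5]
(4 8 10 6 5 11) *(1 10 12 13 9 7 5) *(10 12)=(1 12 13 9 7 5 11 4 8 10 6)=[0, 12, 2, 3, 8, 11, 1, 5, 10, 7, 6, 4, 13, 9]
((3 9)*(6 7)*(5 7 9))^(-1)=[0, 1, 2, 9, 4, 3, 7, 5, 8, 6]=(3 9 6 7 5)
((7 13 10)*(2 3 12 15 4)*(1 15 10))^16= (1 7 12 2 15 13 10 3 4)= [0, 7, 15, 4, 1, 5, 6, 12, 8, 9, 3, 11, 2, 10, 14, 13]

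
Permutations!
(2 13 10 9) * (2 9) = (2 13 10) = [0, 1, 13, 3, 4, 5, 6, 7, 8, 9, 2, 11, 12, 10]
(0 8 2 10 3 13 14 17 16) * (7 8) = (0 7 8 2 10 3 13 14 17 16) = [7, 1, 10, 13, 4, 5, 6, 8, 2, 9, 3, 11, 12, 14, 17, 15, 0, 16]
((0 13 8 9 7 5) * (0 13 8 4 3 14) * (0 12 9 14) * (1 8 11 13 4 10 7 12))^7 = (0 3 4 5 7 10 13 11)(1 8 14)(9 12) = [3, 8, 2, 4, 5, 7, 6, 10, 14, 12, 13, 0, 9, 11, 1]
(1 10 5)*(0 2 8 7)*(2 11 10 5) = [11, 5, 8, 3, 4, 1, 6, 0, 7, 9, 2, 10] = (0 11 10 2 8 7)(1 5)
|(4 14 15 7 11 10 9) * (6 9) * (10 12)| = 9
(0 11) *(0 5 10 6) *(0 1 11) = [0, 11, 2, 3, 4, 10, 1, 7, 8, 9, 6, 5] = (1 11 5 10 6)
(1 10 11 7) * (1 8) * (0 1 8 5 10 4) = (0 1 4)(5 10 11 7) = [1, 4, 2, 3, 0, 10, 6, 5, 8, 9, 11, 7]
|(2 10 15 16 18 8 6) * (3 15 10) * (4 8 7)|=|(2 3 15 16 18 7 4 8 6)|=9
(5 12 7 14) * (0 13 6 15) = (0 13 6 15)(5 12 7 14) = [13, 1, 2, 3, 4, 12, 15, 14, 8, 9, 10, 11, 7, 6, 5, 0]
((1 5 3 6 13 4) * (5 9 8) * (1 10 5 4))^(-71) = (1 9 8 4 10 5 3 6 13) = [0, 9, 2, 6, 10, 3, 13, 7, 4, 8, 5, 11, 12, 1]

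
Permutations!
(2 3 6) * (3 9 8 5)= (2 9 8 5 3 6)= [0, 1, 9, 6, 4, 3, 2, 7, 5, 8]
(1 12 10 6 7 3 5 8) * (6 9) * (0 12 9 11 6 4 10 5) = [12, 9, 2, 0, 10, 8, 7, 3, 1, 4, 11, 6, 5] = (0 12 5 8 1 9 4 10 11 6 7 3)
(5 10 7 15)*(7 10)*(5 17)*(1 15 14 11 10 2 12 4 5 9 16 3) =[0, 15, 12, 1, 5, 7, 6, 14, 8, 16, 2, 10, 4, 13, 11, 17, 3, 9] =(1 15 17 9 16 3)(2 12 4 5 7 14 11 10)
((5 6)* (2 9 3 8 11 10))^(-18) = (11) = [0, 1, 2, 3, 4, 5, 6, 7, 8, 9, 10, 11]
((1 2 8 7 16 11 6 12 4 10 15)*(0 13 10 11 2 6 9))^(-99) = (0 13 10 15 1 6 12 4 11 9)(2 8 7 16) = [13, 6, 8, 3, 11, 5, 12, 16, 7, 0, 15, 9, 4, 10, 14, 1, 2]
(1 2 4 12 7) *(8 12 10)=[0, 2, 4, 3, 10, 5, 6, 1, 12, 9, 8, 11, 7]=(1 2 4 10 8 12 7)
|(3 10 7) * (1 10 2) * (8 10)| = 6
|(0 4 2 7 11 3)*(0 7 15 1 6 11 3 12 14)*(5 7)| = 9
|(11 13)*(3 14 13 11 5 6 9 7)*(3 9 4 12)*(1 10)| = |(1 10)(3 14 13 5 6 4 12)(7 9)| = 14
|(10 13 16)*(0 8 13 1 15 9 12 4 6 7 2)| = |(0 8 13 16 10 1 15 9 12 4 6 7 2)| = 13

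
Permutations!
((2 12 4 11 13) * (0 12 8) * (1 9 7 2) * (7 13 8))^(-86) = (0 8 11 4 12)(1 9 13) = [8, 9, 2, 3, 12, 5, 6, 7, 11, 13, 10, 4, 0, 1]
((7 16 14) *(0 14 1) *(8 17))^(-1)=(0 1 16 7 14)(8 17)=[1, 16, 2, 3, 4, 5, 6, 14, 17, 9, 10, 11, 12, 13, 0, 15, 7, 8]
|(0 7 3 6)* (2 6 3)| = 4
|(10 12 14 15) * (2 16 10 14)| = 4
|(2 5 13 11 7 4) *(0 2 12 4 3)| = |(0 2 5 13 11 7 3)(4 12)| = 14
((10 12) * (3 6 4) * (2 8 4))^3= [0, 1, 3, 8, 2, 5, 4, 7, 6, 9, 12, 11, 10]= (2 3 8 6 4)(10 12)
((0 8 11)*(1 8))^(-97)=(0 11 8 1)=[11, 0, 2, 3, 4, 5, 6, 7, 1, 9, 10, 8]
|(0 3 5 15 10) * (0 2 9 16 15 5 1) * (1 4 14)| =|(0 3 4 14 1)(2 9 16 15 10)| =5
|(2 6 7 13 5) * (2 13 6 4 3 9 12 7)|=|(2 4 3 9 12 7 6)(5 13)|=14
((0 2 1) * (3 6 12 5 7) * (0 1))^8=[0, 1, 2, 5, 4, 6, 7, 12, 8, 9, 10, 11, 3]=(3 5 6 7 12)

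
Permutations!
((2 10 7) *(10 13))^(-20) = (13) = [0, 1, 2, 3, 4, 5, 6, 7, 8, 9, 10, 11, 12, 13]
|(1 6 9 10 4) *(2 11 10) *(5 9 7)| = |(1 6 7 5 9 2 11 10 4)| = 9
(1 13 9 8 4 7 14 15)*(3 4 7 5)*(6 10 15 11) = (1 13 9 8 7 14 11 6 10 15)(3 4 5) = [0, 13, 2, 4, 5, 3, 10, 14, 7, 8, 15, 6, 12, 9, 11, 1]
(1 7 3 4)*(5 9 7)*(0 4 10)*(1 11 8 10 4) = [1, 5, 2, 4, 11, 9, 6, 3, 10, 7, 0, 8] = (0 1 5 9 7 3 4 11 8 10)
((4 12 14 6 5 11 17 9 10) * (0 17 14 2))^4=(0 4 17 12 9 2 10)=[4, 1, 10, 3, 17, 5, 6, 7, 8, 2, 0, 11, 9, 13, 14, 15, 16, 12]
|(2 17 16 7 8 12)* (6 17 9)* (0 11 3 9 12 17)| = |(0 11 3 9 6)(2 12)(7 8 17 16)| = 20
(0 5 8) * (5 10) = [10, 1, 2, 3, 4, 8, 6, 7, 0, 9, 5] = (0 10 5 8)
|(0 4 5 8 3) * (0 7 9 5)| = |(0 4)(3 7 9 5 8)| = 10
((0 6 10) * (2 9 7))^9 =[0, 1, 2, 3, 4, 5, 6, 7, 8, 9, 10] =(10)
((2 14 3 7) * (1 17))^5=[0, 17, 14, 7, 4, 5, 6, 2, 8, 9, 10, 11, 12, 13, 3, 15, 16, 1]=(1 17)(2 14 3 7)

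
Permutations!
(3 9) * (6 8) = (3 9)(6 8) = [0, 1, 2, 9, 4, 5, 8, 7, 6, 3]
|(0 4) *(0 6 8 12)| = 5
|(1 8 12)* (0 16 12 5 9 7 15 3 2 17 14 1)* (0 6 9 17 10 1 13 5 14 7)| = |(0 16 12 6 9)(1 8 14 13 5 17 7 15 3 2 10)| = 55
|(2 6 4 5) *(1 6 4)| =|(1 6)(2 4 5)| =6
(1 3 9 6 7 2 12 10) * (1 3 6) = [0, 6, 12, 9, 4, 5, 7, 2, 8, 1, 3, 11, 10] = (1 6 7 2 12 10 3 9)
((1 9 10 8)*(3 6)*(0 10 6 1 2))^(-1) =(0 2 8 10)(1 3 6 9) =[2, 3, 8, 6, 4, 5, 9, 7, 10, 1, 0]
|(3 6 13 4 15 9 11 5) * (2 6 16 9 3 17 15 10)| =35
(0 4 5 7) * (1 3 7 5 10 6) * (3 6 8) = [4, 6, 2, 7, 10, 5, 1, 0, 3, 9, 8] = (0 4 10 8 3 7)(1 6)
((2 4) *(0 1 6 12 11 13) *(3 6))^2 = [3, 6, 2, 12, 4, 5, 11, 7, 8, 9, 10, 0, 13, 1] = (0 3 12 13 1 6 11)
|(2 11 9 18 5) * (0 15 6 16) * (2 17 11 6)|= |(0 15 2 6 16)(5 17 11 9 18)|= 5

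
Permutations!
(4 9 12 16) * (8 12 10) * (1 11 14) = (1 11 14)(4 9 10 8 12 16) = [0, 11, 2, 3, 9, 5, 6, 7, 12, 10, 8, 14, 16, 13, 1, 15, 4]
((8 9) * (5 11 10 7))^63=[0, 1, 2, 3, 4, 7, 6, 10, 9, 8, 11, 5]=(5 7 10 11)(8 9)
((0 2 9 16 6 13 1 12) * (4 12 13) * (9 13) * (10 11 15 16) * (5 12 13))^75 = (0 12 5 2)(1 11 6)(4 9 15)(10 16 13) = [12, 11, 0, 3, 9, 2, 1, 7, 8, 15, 16, 6, 5, 10, 14, 4, 13]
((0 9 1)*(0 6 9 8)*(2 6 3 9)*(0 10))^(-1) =(0 10 8)(1 9 3)(2 6) =[10, 9, 6, 1, 4, 5, 2, 7, 0, 3, 8]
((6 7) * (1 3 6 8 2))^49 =(1 3 6 7 8 2) =[0, 3, 1, 6, 4, 5, 7, 8, 2]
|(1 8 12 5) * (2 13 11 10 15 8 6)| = |(1 6 2 13 11 10 15 8 12 5)| = 10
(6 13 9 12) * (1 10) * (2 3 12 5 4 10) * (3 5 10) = (1 2 5 4 3 12 6 13 9 10) = [0, 2, 5, 12, 3, 4, 13, 7, 8, 10, 1, 11, 6, 9]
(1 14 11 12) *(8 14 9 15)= [0, 9, 2, 3, 4, 5, 6, 7, 14, 15, 10, 12, 1, 13, 11, 8]= (1 9 15 8 14 11 12)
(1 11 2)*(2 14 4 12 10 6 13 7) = (1 11 14 4 12 10 6 13 7 2) = [0, 11, 1, 3, 12, 5, 13, 2, 8, 9, 6, 14, 10, 7, 4]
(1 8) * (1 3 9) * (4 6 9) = (1 8 3 4 6 9) = [0, 8, 2, 4, 6, 5, 9, 7, 3, 1]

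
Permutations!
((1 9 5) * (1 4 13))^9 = (1 13 4 5 9) = [0, 13, 2, 3, 5, 9, 6, 7, 8, 1, 10, 11, 12, 4]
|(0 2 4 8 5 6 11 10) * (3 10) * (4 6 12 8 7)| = 6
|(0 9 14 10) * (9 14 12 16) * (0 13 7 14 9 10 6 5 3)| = 11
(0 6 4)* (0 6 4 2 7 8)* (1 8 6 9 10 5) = [4, 8, 7, 3, 9, 1, 2, 6, 0, 10, 5] = (0 4 9 10 5 1 8)(2 7 6)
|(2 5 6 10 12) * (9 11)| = 10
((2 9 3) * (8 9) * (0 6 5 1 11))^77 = (0 5 11 6 1)(2 8 9 3) = [5, 0, 8, 2, 4, 11, 1, 7, 9, 3, 10, 6]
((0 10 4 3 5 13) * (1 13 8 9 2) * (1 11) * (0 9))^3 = (0 3)(1 2 13 11 9)(4 8)(5 10) = [3, 2, 13, 0, 8, 10, 6, 7, 4, 1, 5, 9, 12, 11]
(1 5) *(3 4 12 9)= [0, 5, 2, 4, 12, 1, 6, 7, 8, 3, 10, 11, 9]= (1 5)(3 4 12 9)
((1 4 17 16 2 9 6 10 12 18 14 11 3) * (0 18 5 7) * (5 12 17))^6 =[4, 14, 2, 18, 11, 3, 6, 1, 8, 9, 10, 0, 12, 13, 7, 15, 16, 17, 5] =(0 4 11)(1 14 7)(3 18 5)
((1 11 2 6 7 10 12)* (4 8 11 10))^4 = [0, 10, 8, 3, 6, 5, 11, 2, 7, 9, 12, 4, 1] = (1 10 12)(2 8 7)(4 6 11)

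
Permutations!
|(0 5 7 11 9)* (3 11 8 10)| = 8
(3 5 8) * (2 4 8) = (2 4 8 3 5) = [0, 1, 4, 5, 8, 2, 6, 7, 3]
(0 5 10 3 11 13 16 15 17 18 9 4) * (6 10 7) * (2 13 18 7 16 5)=(0 2 13 5 16 15 17 7 6 10 3 11 18 9 4)=[2, 1, 13, 11, 0, 16, 10, 6, 8, 4, 3, 18, 12, 5, 14, 17, 15, 7, 9]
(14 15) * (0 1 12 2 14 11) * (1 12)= (0 12 2 14 15 11)= [12, 1, 14, 3, 4, 5, 6, 7, 8, 9, 10, 0, 2, 13, 15, 11]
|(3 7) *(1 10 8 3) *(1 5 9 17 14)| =|(1 10 8 3 7 5 9 17 14)| =9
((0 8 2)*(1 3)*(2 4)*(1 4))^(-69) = (0 3)(1 2)(4 8) = [3, 2, 1, 0, 8, 5, 6, 7, 4]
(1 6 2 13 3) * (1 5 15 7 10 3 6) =(2 13 6)(3 5 15 7 10) =[0, 1, 13, 5, 4, 15, 2, 10, 8, 9, 3, 11, 12, 6, 14, 7]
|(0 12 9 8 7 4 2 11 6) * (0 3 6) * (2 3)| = |(0 12 9 8 7 4 3 6 2 11)| = 10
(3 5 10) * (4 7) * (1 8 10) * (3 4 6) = [0, 8, 2, 5, 7, 1, 3, 6, 10, 9, 4] = (1 8 10 4 7 6 3 5)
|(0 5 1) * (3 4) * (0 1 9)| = 6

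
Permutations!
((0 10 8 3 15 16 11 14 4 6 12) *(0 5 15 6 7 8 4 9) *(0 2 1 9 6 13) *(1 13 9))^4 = (0 8 13 7 2 4 9 10 3)(5 14 15 6 16 12 11) = [8, 1, 4, 0, 9, 14, 16, 2, 13, 10, 3, 5, 11, 7, 15, 6, 12]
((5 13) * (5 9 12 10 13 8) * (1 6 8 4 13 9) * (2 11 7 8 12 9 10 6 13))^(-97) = (1 13)(2 4 5 8 7 11)(6 12) = [0, 13, 4, 3, 5, 8, 12, 11, 7, 9, 10, 2, 6, 1]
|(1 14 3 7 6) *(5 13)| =10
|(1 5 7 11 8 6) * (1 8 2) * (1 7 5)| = |(2 7 11)(6 8)| = 6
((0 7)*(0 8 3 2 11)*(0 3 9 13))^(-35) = [0, 1, 11, 2, 4, 5, 6, 7, 8, 9, 10, 3, 12, 13] = (13)(2 11 3)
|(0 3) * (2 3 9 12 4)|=6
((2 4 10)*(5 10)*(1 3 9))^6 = (2 5)(4 10) = [0, 1, 5, 3, 10, 2, 6, 7, 8, 9, 4]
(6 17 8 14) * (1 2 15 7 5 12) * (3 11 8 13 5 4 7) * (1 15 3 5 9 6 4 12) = [0, 2, 3, 11, 7, 1, 17, 12, 14, 6, 10, 8, 15, 9, 4, 5, 16, 13] = (1 2 3 11 8 14 4 7 12 15 5)(6 17 13 9)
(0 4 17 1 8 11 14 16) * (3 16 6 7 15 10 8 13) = [4, 13, 2, 16, 17, 5, 7, 15, 11, 9, 8, 14, 12, 3, 6, 10, 0, 1] = (0 4 17 1 13 3 16)(6 7 15 10 8 11 14)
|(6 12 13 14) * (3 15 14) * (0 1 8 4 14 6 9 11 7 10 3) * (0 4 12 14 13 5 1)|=8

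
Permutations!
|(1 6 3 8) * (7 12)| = 4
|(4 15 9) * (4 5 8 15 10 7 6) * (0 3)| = |(0 3)(4 10 7 6)(5 8 15 9)| = 4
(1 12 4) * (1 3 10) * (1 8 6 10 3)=(1 12 4)(6 10 8)=[0, 12, 2, 3, 1, 5, 10, 7, 6, 9, 8, 11, 4]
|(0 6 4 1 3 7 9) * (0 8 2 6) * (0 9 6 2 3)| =|(0 9 8 3 7 6 4 1)| =8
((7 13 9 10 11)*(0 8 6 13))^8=(13)=[0, 1, 2, 3, 4, 5, 6, 7, 8, 9, 10, 11, 12, 13]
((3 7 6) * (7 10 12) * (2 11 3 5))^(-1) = (2 5 6 7 12 10 3 11) = [0, 1, 5, 11, 4, 6, 7, 12, 8, 9, 3, 2, 10]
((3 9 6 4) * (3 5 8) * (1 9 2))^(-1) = [0, 2, 3, 8, 6, 4, 9, 7, 5, 1] = (1 2 3 8 5 4 6 9)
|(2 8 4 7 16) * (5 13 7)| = 7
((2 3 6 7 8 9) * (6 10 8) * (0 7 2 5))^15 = (0 8 2)(3 7 9)(5 10 6) = [8, 1, 0, 7, 4, 10, 5, 9, 2, 3, 6]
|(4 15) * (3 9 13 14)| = 4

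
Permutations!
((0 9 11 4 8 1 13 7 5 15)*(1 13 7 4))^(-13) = [9, 7, 2, 3, 13, 15, 6, 5, 4, 11, 10, 1, 12, 8, 14, 0] = (0 9 11 1 7 5 15)(4 13 8)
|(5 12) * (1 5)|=|(1 5 12)|=3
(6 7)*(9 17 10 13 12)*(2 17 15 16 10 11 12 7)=(2 17 11 12 9 15 16 10 13 7 6)=[0, 1, 17, 3, 4, 5, 2, 6, 8, 15, 13, 12, 9, 7, 14, 16, 10, 11]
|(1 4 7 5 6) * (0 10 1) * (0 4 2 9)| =|(0 10 1 2 9)(4 7 5 6)| =20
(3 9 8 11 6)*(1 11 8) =[0, 11, 2, 9, 4, 5, 3, 7, 8, 1, 10, 6] =(1 11 6 3 9)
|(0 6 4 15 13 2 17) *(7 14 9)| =21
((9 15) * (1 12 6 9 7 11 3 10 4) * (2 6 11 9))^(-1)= (1 4 10 3 11 12)(2 6)(7 15 9)= [0, 4, 6, 11, 10, 5, 2, 15, 8, 7, 3, 12, 1, 13, 14, 9]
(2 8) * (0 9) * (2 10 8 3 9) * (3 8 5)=[2, 1, 8, 9, 4, 3, 6, 7, 10, 0, 5]=(0 2 8 10 5 3 9)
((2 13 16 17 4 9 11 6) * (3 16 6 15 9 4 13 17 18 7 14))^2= [0, 1, 13, 18, 4, 5, 17, 3, 8, 15, 10, 9, 12, 2, 16, 11, 7, 6, 14]= (2 13)(3 18 14 16 7)(6 17)(9 15 11)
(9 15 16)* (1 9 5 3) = (1 9 15 16 5 3) = [0, 9, 2, 1, 4, 3, 6, 7, 8, 15, 10, 11, 12, 13, 14, 16, 5]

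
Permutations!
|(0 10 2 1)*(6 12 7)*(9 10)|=|(0 9 10 2 1)(6 12 7)|=15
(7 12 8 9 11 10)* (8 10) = [0, 1, 2, 3, 4, 5, 6, 12, 9, 11, 7, 8, 10] = (7 12 10)(8 9 11)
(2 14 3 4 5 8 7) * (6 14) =(2 6 14 3 4 5 8 7) =[0, 1, 6, 4, 5, 8, 14, 2, 7, 9, 10, 11, 12, 13, 3]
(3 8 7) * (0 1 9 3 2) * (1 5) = [5, 9, 0, 8, 4, 1, 6, 2, 7, 3] = (0 5 1 9 3 8 7 2)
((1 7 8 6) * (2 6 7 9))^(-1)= (1 6 2 9)(7 8)= [0, 6, 9, 3, 4, 5, 2, 8, 7, 1]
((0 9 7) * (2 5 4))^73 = (0 9 7)(2 5 4) = [9, 1, 5, 3, 2, 4, 6, 0, 8, 7]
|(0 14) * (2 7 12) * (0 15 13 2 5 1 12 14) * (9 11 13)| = 21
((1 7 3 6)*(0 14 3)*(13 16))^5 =[7, 6, 2, 14, 4, 5, 3, 1, 8, 9, 10, 11, 12, 16, 0, 15, 13] =(0 7 1 6 3 14)(13 16)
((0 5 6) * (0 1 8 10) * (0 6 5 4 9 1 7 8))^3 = [1, 9, 2, 3, 0, 5, 10, 6, 7, 4, 8] = (0 1 9 4)(6 10 8 7)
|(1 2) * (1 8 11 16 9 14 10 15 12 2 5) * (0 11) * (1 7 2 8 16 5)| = |(0 11 5 7 2 16 9 14 10 15 12 8)| = 12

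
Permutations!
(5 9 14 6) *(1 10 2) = (1 10 2)(5 9 14 6) = [0, 10, 1, 3, 4, 9, 5, 7, 8, 14, 2, 11, 12, 13, 6]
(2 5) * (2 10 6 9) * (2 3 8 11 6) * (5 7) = (2 7 5 10)(3 8 11 6 9) = [0, 1, 7, 8, 4, 10, 9, 5, 11, 3, 2, 6]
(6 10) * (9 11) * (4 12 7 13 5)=(4 12 7 13 5)(6 10)(9 11)=[0, 1, 2, 3, 12, 4, 10, 13, 8, 11, 6, 9, 7, 5]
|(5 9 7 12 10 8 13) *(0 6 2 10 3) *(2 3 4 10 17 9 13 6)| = 22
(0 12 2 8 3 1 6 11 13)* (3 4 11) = (0 12 2 8 4 11 13)(1 6 3) = [12, 6, 8, 1, 11, 5, 3, 7, 4, 9, 10, 13, 2, 0]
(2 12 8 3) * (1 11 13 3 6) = [0, 11, 12, 2, 4, 5, 1, 7, 6, 9, 10, 13, 8, 3] = (1 11 13 3 2 12 8 6)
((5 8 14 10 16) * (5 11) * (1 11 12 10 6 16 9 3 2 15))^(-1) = (1 15 2 3 9 10 12 16 6 14 8 5 11) = [0, 15, 3, 9, 4, 11, 14, 7, 5, 10, 12, 1, 16, 13, 8, 2, 6]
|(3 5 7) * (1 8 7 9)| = |(1 8 7 3 5 9)| = 6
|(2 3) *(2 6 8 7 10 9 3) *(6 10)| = 3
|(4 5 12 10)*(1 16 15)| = 12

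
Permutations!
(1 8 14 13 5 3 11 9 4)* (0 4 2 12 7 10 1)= (0 4)(1 8 14 13 5 3 11 9 2 12 7 10)= [4, 8, 12, 11, 0, 3, 6, 10, 14, 2, 1, 9, 7, 5, 13]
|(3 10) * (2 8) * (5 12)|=2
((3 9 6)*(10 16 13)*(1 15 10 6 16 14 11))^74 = [0, 11, 2, 6, 4, 5, 13, 7, 8, 3, 15, 14, 12, 16, 10, 1, 9] = (1 11 14 10 15)(3 6 13 16 9)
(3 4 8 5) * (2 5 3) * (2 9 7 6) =(2 5 9 7 6)(3 4 8) =[0, 1, 5, 4, 8, 9, 2, 6, 3, 7]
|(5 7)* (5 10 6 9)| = 5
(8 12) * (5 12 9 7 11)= [0, 1, 2, 3, 4, 12, 6, 11, 9, 7, 10, 5, 8]= (5 12 8 9 7 11)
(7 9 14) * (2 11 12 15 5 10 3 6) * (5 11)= (2 5 10 3 6)(7 9 14)(11 12 15)= [0, 1, 5, 6, 4, 10, 2, 9, 8, 14, 3, 12, 15, 13, 7, 11]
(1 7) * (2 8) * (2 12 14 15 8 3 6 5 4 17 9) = (1 7)(2 3 6 5 4 17 9)(8 12 14 15) = [0, 7, 3, 6, 17, 4, 5, 1, 12, 2, 10, 11, 14, 13, 15, 8, 16, 9]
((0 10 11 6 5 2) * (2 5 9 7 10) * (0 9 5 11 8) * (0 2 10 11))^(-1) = (0 5 6 11 7 9 2 8 10) = [5, 1, 8, 3, 4, 6, 11, 9, 10, 2, 0, 7]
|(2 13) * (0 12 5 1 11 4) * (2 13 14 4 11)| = |(0 12 5 1 2 14 4)| = 7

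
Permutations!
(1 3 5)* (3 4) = (1 4 3 5) = [0, 4, 2, 5, 3, 1]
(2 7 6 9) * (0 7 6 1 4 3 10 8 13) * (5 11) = [7, 4, 6, 10, 3, 11, 9, 1, 13, 2, 8, 5, 12, 0] = (0 7 1 4 3 10 8 13)(2 6 9)(5 11)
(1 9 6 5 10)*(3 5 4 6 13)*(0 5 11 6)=[5, 9, 2, 11, 0, 10, 4, 7, 8, 13, 1, 6, 12, 3]=(0 5 10 1 9 13 3 11 6 4)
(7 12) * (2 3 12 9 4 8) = (2 3 12 7 9 4 8) = [0, 1, 3, 12, 8, 5, 6, 9, 2, 4, 10, 11, 7]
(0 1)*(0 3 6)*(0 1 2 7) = (0 2 7)(1 3 6) = [2, 3, 7, 6, 4, 5, 1, 0]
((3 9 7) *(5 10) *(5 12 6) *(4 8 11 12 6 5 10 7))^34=(3 4 11 5)(7 9 8 12)=[0, 1, 2, 4, 11, 3, 6, 9, 12, 8, 10, 5, 7]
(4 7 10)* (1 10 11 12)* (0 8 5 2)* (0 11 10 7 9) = (0 8 5 2 11 12 1 7 10 4 9) = [8, 7, 11, 3, 9, 2, 6, 10, 5, 0, 4, 12, 1]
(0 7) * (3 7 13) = [13, 1, 2, 7, 4, 5, 6, 0, 8, 9, 10, 11, 12, 3] = (0 13 3 7)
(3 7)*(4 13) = [0, 1, 2, 7, 13, 5, 6, 3, 8, 9, 10, 11, 12, 4] = (3 7)(4 13)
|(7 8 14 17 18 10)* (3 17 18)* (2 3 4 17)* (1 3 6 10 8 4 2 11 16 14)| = 42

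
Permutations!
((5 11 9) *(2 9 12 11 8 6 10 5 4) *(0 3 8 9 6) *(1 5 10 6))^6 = [0, 5, 1, 3, 2, 9, 6, 7, 8, 4, 10, 11, 12] = (12)(1 5 9 4 2)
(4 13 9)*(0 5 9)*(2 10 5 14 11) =(0 14 11 2 10 5 9 4 13) =[14, 1, 10, 3, 13, 9, 6, 7, 8, 4, 5, 2, 12, 0, 11]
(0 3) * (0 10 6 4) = (0 3 10 6 4) = [3, 1, 2, 10, 0, 5, 4, 7, 8, 9, 6]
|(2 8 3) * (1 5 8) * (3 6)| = |(1 5 8 6 3 2)| = 6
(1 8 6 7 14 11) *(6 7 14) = (1 8 7 6 14 11) = [0, 8, 2, 3, 4, 5, 14, 6, 7, 9, 10, 1, 12, 13, 11]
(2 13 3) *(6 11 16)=(2 13 3)(6 11 16)=[0, 1, 13, 2, 4, 5, 11, 7, 8, 9, 10, 16, 12, 3, 14, 15, 6]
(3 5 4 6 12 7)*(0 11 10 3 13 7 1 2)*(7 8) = [11, 2, 0, 5, 6, 4, 12, 13, 7, 9, 3, 10, 1, 8] = (0 11 10 3 5 4 6 12 1 2)(7 13 8)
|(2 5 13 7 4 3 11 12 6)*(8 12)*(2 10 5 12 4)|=28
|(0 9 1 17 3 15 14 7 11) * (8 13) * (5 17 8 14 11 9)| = 6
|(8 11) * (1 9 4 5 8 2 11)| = |(1 9 4 5 8)(2 11)| = 10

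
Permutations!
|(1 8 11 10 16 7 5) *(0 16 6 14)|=|(0 16 7 5 1 8 11 10 6 14)|=10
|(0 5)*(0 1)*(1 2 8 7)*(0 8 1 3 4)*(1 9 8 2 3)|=|(0 5 3 4)(1 2 9 8 7)|=20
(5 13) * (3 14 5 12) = (3 14 5 13 12) = [0, 1, 2, 14, 4, 13, 6, 7, 8, 9, 10, 11, 3, 12, 5]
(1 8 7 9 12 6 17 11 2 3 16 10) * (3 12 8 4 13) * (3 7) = [0, 4, 12, 16, 13, 5, 17, 9, 3, 8, 1, 2, 6, 7, 14, 15, 10, 11] = (1 4 13 7 9 8 3 16 10)(2 12 6 17 11)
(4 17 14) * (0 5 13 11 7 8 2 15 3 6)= (0 5 13 11 7 8 2 15 3 6)(4 17 14)= [5, 1, 15, 6, 17, 13, 0, 8, 2, 9, 10, 7, 12, 11, 4, 3, 16, 14]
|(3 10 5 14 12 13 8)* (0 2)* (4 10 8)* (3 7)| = |(0 2)(3 8 7)(4 10 5 14 12 13)| = 6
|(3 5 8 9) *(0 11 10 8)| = 7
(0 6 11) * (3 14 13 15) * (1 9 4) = (0 6 11)(1 9 4)(3 14 13 15) = [6, 9, 2, 14, 1, 5, 11, 7, 8, 4, 10, 0, 12, 15, 13, 3]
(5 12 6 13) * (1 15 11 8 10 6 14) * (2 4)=(1 15 11 8 10 6 13 5 12 14)(2 4)=[0, 15, 4, 3, 2, 12, 13, 7, 10, 9, 6, 8, 14, 5, 1, 11]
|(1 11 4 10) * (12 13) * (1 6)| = 10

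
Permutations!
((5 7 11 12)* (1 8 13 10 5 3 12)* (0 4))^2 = (1 13 5 11 8 10 7) = [0, 13, 2, 3, 4, 11, 6, 1, 10, 9, 7, 8, 12, 5]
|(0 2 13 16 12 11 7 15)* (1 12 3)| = |(0 2 13 16 3 1 12 11 7 15)| = 10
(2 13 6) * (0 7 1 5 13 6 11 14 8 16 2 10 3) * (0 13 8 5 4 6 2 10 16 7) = (1 4 6 16 10 3 13 11 14 5 8 7) = [0, 4, 2, 13, 6, 8, 16, 1, 7, 9, 3, 14, 12, 11, 5, 15, 10]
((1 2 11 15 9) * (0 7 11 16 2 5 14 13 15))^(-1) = [11, 9, 16, 3, 4, 1, 6, 0, 8, 15, 10, 7, 12, 14, 5, 13, 2] = (0 11 7)(1 9 15 13 14 5)(2 16)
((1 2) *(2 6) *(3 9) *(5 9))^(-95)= (1 6 2)(3 5 9)= [0, 6, 1, 5, 4, 9, 2, 7, 8, 3]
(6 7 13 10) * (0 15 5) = (0 15 5)(6 7 13 10) = [15, 1, 2, 3, 4, 0, 7, 13, 8, 9, 6, 11, 12, 10, 14, 5]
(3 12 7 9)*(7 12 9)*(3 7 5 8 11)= [0, 1, 2, 9, 4, 8, 6, 5, 11, 7, 10, 3, 12]= (12)(3 9 7 5 8 11)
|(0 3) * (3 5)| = 3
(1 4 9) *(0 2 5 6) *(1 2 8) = (0 8 1 4 9 2 5 6) = [8, 4, 5, 3, 9, 6, 0, 7, 1, 2]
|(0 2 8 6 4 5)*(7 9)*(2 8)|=10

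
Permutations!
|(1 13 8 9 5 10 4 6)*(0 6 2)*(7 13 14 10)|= 35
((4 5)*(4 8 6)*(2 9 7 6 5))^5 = [0, 1, 2, 3, 4, 8, 6, 7, 5, 9] = (9)(5 8)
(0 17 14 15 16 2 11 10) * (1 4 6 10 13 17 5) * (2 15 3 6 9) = (0 5 1 4 9 2 11 13 17 14 3 6 10)(15 16) = [5, 4, 11, 6, 9, 1, 10, 7, 8, 2, 0, 13, 12, 17, 3, 16, 15, 14]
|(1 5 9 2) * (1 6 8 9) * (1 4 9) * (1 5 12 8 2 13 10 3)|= 18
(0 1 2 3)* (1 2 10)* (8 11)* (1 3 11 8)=[2, 10, 11, 0, 4, 5, 6, 7, 8, 9, 3, 1]=(0 2 11 1 10 3)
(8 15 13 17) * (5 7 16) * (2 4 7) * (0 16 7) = (0 16 5 2 4)(8 15 13 17) = [16, 1, 4, 3, 0, 2, 6, 7, 15, 9, 10, 11, 12, 17, 14, 13, 5, 8]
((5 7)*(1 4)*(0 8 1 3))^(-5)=(8)(5 7)=[0, 1, 2, 3, 4, 7, 6, 5, 8]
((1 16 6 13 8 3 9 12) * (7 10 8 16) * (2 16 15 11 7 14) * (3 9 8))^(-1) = [0, 12, 14, 10, 4, 5, 16, 11, 3, 8, 7, 15, 9, 6, 1, 13, 2] = (1 12 9 8 3 10 7 11 15 13 6 16 2 14)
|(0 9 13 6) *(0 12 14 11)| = |(0 9 13 6 12 14 11)| = 7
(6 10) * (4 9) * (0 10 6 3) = (0 10 3)(4 9) = [10, 1, 2, 0, 9, 5, 6, 7, 8, 4, 3]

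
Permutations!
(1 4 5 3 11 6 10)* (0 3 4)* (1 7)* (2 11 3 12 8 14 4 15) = (0 12 8 14 4 5 15 2 11 6 10 7 1) = [12, 0, 11, 3, 5, 15, 10, 1, 14, 9, 7, 6, 8, 13, 4, 2]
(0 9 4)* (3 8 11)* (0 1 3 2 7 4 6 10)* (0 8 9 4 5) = (0 4 1 3 9 6 10 8 11 2 7 5) = [4, 3, 7, 9, 1, 0, 10, 5, 11, 6, 8, 2]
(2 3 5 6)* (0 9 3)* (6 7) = (0 9 3 5 7 6 2) = [9, 1, 0, 5, 4, 7, 2, 6, 8, 3]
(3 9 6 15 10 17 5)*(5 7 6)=(3 9 5)(6 15 10 17 7)=[0, 1, 2, 9, 4, 3, 15, 6, 8, 5, 17, 11, 12, 13, 14, 10, 16, 7]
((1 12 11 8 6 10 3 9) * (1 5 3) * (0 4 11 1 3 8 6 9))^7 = [4, 12, 2, 0, 11, 8, 10, 7, 9, 5, 3, 6, 1] = (0 4 11 6 10 3)(1 12)(5 8 9)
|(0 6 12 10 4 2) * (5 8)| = 6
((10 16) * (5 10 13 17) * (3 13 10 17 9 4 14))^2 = (17)(3 9 14 13 4) = [0, 1, 2, 9, 3, 5, 6, 7, 8, 14, 10, 11, 12, 4, 13, 15, 16, 17]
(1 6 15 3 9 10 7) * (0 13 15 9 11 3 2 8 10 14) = (0 13 15 2 8 10 7 1 6 9 14)(3 11) = [13, 6, 8, 11, 4, 5, 9, 1, 10, 14, 7, 3, 12, 15, 0, 2]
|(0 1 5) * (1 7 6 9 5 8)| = 10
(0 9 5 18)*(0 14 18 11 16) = (0 9 5 11 16)(14 18) = [9, 1, 2, 3, 4, 11, 6, 7, 8, 5, 10, 16, 12, 13, 18, 15, 0, 17, 14]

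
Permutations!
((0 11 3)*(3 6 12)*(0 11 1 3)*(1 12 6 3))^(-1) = (0 12)(3 11) = [12, 1, 2, 11, 4, 5, 6, 7, 8, 9, 10, 3, 0]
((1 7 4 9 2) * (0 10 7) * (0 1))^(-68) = (0 9 7)(2 4 10) = [9, 1, 4, 3, 10, 5, 6, 0, 8, 7, 2]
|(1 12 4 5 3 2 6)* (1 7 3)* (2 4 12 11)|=|(12)(1 11 2 6 7 3 4 5)|=8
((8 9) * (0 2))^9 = [2, 1, 0, 3, 4, 5, 6, 7, 9, 8] = (0 2)(8 9)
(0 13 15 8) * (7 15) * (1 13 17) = (0 17 1 13 7 15 8) = [17, 13, 2, 3, 4, 5, 6, 15, 0, 9, 10, 11, 12, 7, 14, 8, 16, 1]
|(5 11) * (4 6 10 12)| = |(4 6 10 12)(5 11)| = 4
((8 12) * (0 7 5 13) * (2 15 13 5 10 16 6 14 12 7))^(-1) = (0 13 15 2)(6 16 10 7 8 12 14) = [13, 1, 0, 3, 4, 5, 16, 8, 12, 9, 7, 11, 14, 15, 6, 2, 10]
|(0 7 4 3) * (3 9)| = 5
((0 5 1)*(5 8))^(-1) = (0 1 5 8) = [1, 5, 2, 3, 4, 8, 6, 7, 0]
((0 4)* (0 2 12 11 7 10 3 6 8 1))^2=[2, 4, 11, 8, 12, 5, 1, 3, 0, 9, 6, 10, 7]=(0 2 11 10 6 1 4 12 7 3 8)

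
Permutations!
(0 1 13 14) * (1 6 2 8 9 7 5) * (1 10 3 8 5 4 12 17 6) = [1, 13, 5, 8, 12, 10, 2, 4, 9, 7, 3, 11, 17, 14, 0, 15, 16, 6] = (0 1 13 14)(2 5 10 3 8 9 7 4 12 17 6)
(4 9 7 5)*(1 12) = (1 12)(4 9 7 5) = [0, 12, 2, 3, 9, 4, 6, 5, 8, 7, 10, 11, 1]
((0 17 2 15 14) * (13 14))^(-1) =(0 14 13 15 2 17) =[14, 1, 17, 3, 4, 5, 6, 7, 8, 9, 10, 11, 12, 15, 13, 2, 16, 0]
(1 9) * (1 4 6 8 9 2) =(1 2)(4 6 8 9) =[0, 2, 1, 3, 6, 5, 8, 7, 9, 4]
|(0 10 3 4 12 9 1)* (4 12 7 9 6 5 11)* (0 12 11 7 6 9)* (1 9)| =|(0 10 3 11 4 6 5 7)(1 12)| =8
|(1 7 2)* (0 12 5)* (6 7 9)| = 15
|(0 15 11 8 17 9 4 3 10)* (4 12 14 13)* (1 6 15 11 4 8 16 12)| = 15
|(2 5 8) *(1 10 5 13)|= 6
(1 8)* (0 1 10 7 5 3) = (0 1 8 10 7 5 3) = [1, 8, 2, 0, 4, 3, 6, 5, 10, 9, 7]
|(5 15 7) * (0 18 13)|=|(0 18 13)(5 15 7)|=3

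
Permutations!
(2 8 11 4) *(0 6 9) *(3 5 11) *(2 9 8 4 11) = (11)(0 6 8 3 5 2 4 9) = [6, 1, 4, 5, 9, 2, 8, 7, 3, 0, 10, 11]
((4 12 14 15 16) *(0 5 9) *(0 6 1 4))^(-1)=(0 16 15 14 12 4 1 6 9 5)=[16, 6, 2, 3, 1, 0, 9, 7, 8, 5, 10, 11, 4, 13, 12, 14, 15]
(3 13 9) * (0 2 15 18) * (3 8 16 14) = [2, 1, 15, 13, 4, 5, 6, 7, 16, 8, 10, 11, 12, 9, 3, 18, 14, 17, 0] = (0 2 15 18)(3 13 9 8 16 14)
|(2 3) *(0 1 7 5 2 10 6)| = |(0 1 7 5 2 3 10 6)| = 8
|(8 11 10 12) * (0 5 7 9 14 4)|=|(0 5 7 9 14 4)(8 11 10 12)|=12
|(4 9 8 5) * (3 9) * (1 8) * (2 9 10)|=|(1 8 5 4 3 10 2 9)|=8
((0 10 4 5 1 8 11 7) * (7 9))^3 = (0 5 11)(1 9 10)(4 8 7) = [5, 9, 2, 3, 8, 11, 6, 4, 7, 10, 1, 0]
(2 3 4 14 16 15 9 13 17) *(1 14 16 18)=(1 14 18)(2 3 4 16 15 9 13 17)=[0, 14, 3, 4, 16, 5, 6, 7, 8, 13, 10, 11, 12, 17, 18, 9, 15, 2, 1]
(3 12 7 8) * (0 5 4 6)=[5, 1, 2, 12, 6, 4, 0, 8, 3, 9, 10, 11, 7]=(0 5 4 6)(3 12 7 8)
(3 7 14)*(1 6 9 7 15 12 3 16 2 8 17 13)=[0, 6, 8, 15, 4, 5, 9, 14, 17, 7, 10, 11, 3, 1, 16, 12, 2, 13]=(1 6 9 7 14 16 2 8 17 13)(3 15 12)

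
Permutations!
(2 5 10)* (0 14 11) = (0 14 11)(2 5 10) = [14, 1, 5, 3, 4, 10, 6, 7, 8, 9, 2, 0, 12, 13, 11]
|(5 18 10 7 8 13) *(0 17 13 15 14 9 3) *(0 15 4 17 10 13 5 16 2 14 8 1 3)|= |(0 10 7 1 3 15 8 4 17 5 18 13 16 2 14 9)|= 16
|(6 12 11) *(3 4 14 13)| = |(3 4 14 13)(6 12 11)| = 12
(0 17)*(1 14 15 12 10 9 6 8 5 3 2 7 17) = [1, 14, 7, 2, 4, 3, 8, 17, 5, 6, 9, 11, 10, 13, 15, 12, 16, 0] = (0 1 14 15 12 10 9 6 8 5 3 2 7 17)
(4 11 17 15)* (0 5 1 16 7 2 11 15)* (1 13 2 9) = [5, 16, 11, 3, 15, 13, 6, 9, 8, 1, 10, 17, 12, 2, 14, 4, 7, 0] = (0 5 13 2 11 17)(1 16 7 9)(4 15)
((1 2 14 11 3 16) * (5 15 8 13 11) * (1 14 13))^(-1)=[0, 8, 1, 11, 4, 14, 6, 7, 15, 9, 10, 13, 12, 2, 16, 5, 3]=(1 8 15 5 14 16 3 11 13 2)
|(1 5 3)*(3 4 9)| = 5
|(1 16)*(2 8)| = |(1 16)(2 8)| = 2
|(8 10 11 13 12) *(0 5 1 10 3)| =|(0 5 1 10 11 13 12 8 3)| =9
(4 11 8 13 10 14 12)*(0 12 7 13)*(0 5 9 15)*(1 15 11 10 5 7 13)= (0 12 4 10 14 13 5 9 11 8 7 1 15)= [12, 15, 2, 3, 10, 9, 6, 1, 7, 11, 14, 8, 4, 5, 13, 0]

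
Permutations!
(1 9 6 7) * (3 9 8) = [0, 8, 2, 9, 4, 5, 7, 1, 3, 6] = (1 8 3 9 6 7)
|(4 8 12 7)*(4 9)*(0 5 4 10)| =8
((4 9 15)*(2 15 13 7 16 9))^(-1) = (2 4 15)(7 13 9 16) = [0, 1, 4, 3, 15, 5, 6, 13, 8, 16, 10, 11, 12, 9, 14, 2, 7]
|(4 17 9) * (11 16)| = 6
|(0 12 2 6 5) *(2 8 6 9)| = 10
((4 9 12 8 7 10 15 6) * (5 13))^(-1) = (4 6 15 10 7 8 12 9)(5 13) = [0, 1, 2, 3, 6, 13, 15, 8, 12, 4, 7, 11, 9, 5, 14, 10]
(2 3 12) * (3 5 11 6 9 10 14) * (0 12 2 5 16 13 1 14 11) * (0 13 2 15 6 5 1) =(0 12 1 14 3 15 6 9 10 11 5 13)(2 16) =[12, 14, 16, 15, 4, 13, 9, 7, 8, 10, 11, 5, 1, 0, 3, 6, 2]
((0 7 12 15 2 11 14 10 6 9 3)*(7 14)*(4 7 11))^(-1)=(0 3 9 6 10 14)(2 15 12 7 4)=[3, 1, 15, 9, 2, 5, 10, 4, 8, 6, 14, 11, 7, 13, 0, 12]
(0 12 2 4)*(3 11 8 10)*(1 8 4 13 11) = (0 12 2 13 11 4)(1 8 10 3) = [12, 8, 13, 1, 0, 5, 6, 7, 10, 9, 3, 4, 2, 11]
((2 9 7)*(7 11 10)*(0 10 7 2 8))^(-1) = (0 8 7 11 9 2 10) = [8, 1, 10, 3, 4, 5, 6, 11, 7, 2, 0, 9]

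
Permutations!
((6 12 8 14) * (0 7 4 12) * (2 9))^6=(0 6 14 8 12 4 7)=[6, 1, 2, 3, 7, 5, 14, 0, 12, 9, 10, 11, 4, 13, 8]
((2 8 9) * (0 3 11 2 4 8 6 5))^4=[6, 1, 3, 5, 8, 2, 11, 7, 9, 4, 10, 0]=(0 6 11)(2 3 5)(4 8 9)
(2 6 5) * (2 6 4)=(2 4)(5 6)=[0, 1, 4, 3, 2, 6, 5]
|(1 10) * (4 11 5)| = |(1 10)(4 11 5)| = 6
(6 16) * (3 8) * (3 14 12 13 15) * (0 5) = (0 5)(3 8 14 12 13 15)(6 16) = [5, 1, 2, 8, 4, 0, 16, 7, 14, 9, 10, 11, 13, 15, 12, 3, 6]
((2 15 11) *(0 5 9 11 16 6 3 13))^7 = (0 6 2 5 3 15 9 13 16 11) = [6, 1, 5, 15, 4, 3, 2, 7, 8, 13, 10, 0, 12, 16, 14, 9, 11]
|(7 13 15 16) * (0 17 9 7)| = |(0 17 9 7 13 15 16)| = 7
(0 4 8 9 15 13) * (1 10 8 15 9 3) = (0 4 15 13)(1 10 8 3) = [4, 10, 2, 1, 15, 5, 6, 7, 3, 9, 8, 11, 12, 0, 14, 13]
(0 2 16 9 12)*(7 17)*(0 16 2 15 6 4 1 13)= (0 15 6 4 1 13)(7 17)(9 12 16)= [15, 13, 2, 3, 1, 5, 4, 17, 8, 12, 10, 11, 16, 0, 14, 6, 9, 7]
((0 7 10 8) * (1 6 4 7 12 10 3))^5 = (0 12 10 8) = [12, 1, 2, 3, 4, 5, 6, 7, 0, 9, 8, 11, 10]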